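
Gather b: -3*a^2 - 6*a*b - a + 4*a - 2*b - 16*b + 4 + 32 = -3*a^2 + 3*a + b*(-6*a - 18) + 36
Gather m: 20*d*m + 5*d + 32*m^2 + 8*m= 5*d + 32*m^2 + m*(20*d + 8)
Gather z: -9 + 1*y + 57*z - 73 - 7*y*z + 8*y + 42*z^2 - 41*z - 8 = 9*y + 42*z^2 + z*(16 - 7*y) - 90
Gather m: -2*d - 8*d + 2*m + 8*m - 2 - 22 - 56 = -10*d + 10*m - 80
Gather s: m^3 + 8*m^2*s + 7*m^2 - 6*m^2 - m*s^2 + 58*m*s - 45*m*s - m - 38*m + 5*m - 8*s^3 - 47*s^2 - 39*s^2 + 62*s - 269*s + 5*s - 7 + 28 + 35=m^3 + m^2 - 34*m - 8*s^3 + s^2*(-m - 86) + s*(8*m^2 + 13*m - 202) + 56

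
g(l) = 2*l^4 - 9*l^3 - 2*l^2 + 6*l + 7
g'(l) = 8*l^3 - 27*l^2 - 4*l + 6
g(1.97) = -27.63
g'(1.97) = -45.50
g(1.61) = -12.65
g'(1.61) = -37.04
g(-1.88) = 73.44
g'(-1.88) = -135.07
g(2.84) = -68.14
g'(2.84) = -39.88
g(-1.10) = 12.89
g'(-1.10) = -32.92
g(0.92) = 5.25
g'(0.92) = -14.30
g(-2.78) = 287.68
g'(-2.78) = -363.43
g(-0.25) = 5.52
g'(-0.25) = 5.19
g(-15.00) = 131092.00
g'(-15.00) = -33009.00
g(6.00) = 619.00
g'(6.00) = 738.00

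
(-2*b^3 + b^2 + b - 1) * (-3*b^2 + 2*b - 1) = 6*b^5 - 7*b^4 + b^3 + 4*b^2 - 3*b + 1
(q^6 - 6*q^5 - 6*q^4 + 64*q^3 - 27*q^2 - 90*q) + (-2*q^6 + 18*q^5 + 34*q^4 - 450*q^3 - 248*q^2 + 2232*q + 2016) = -q^6 + 12*q^5 + 28*q^4 - 386*q^3 - 275*q^2 + 2142*q + 2016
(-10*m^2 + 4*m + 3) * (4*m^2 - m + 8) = -40*m^4 + 26*m^3 - 72*m^2 + 29*m + 24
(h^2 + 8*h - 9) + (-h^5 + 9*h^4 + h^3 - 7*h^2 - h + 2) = -h^5 + 9*h^4 + h^3 - 6*h^2 + 7*h - 7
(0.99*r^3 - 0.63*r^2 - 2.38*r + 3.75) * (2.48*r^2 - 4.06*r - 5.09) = 2.4552*r^5 - 5.5818*r^4 - 8.3837*r^3 + 22.1695*r^2 - 3.1108*r - 19.0875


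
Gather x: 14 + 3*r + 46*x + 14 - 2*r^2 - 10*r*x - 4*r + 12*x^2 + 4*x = -2*r^2 - r + 12*x^2 + x*(50 - 10*r) + 28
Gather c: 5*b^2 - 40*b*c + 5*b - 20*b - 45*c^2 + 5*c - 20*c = 5*b^2 - 15*b - 45*c^2 + c*(-40*b - 15)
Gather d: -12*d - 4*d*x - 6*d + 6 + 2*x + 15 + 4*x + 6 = d*(-4*x - 18) + 6*x + 27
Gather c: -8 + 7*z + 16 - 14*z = 8 - 7*z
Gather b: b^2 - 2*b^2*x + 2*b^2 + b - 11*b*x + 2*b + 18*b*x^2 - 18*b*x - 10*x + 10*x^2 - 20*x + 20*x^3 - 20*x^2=b^2*(3 - 2*x) + b*(18*x^2 - 29*x + 3) + 20*x^3 - 10*x^2 - 30*x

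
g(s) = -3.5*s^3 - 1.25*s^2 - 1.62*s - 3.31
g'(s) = -10.5*s^2 - 2.5*s - 1.62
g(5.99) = -810.09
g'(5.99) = -393.34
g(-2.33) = 37.95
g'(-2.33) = -52.80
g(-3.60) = 149.62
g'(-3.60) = -128.70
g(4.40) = -332.78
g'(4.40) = -215.90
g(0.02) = -3.34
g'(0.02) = -1.67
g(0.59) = -5.42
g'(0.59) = -6.75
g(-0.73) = -1.43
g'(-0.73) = -5.39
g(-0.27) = -2.89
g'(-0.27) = -1.71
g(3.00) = -113.92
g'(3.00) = -103.62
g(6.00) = -814.03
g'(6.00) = -394.62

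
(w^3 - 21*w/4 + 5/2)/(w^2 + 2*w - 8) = (w^2 + 2*w - 5/4)/(w + 4)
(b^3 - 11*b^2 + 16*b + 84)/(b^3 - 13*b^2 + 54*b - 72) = (b^2 - 5*b - 14)/(b^2 - 7*b + 12)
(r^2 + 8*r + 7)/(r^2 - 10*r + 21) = (r^2 + 8*r + 7)/(r^2 - 10*r + 21)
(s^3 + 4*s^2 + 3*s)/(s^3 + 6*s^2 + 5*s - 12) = s*(s + 1)/(s^2 + 3*s - 4)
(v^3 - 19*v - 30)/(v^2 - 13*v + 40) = (v^2 + 5*v + 6)/(v - 8)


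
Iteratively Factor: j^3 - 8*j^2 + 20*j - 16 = (j - 4)*(j^2 - 4*j + 4) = (j - 4)*(j - 2)*(j - 2)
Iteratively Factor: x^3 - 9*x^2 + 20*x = (x)*(x^2 - 9*x + 20) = x*(x - 5)*(x - 4)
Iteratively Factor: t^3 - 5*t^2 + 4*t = (t)*(t^2 - 5*t + 4) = t*(t - 1)*(t - 4)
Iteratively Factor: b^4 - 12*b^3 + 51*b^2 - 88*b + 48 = (b - 1)*(b^3 - 11*b^2 + 40*b - 48) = (b - 3)*(b - 1)*(b^2 - 8*b + 16) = (b - 4)*(b - 3)*(b - 1)*(b - 4)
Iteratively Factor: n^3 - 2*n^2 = (n)*(n^2 - 2*n) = n^2*(n - 2)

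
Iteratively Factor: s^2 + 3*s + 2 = (s + 1)*(s + 2)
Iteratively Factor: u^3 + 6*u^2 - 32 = (u + 4)*(u^2 + 2*u - 8) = (u + 4)^2*(u - 2)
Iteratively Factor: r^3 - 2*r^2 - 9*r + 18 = (r - 3)*(r^2 + r - 6) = (r - 3)*(r - 2)*(r + 3)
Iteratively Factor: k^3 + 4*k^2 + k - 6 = (k + 3)*(k^2 + k - 2) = (k - 1)*(k + 3)*(k + 2)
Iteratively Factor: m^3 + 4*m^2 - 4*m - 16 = (m + 4)*(m^2 - 4) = (m - 2)*(m + 4)*(m + 2)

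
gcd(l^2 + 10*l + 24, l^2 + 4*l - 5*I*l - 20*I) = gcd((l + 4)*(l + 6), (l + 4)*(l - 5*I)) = l + 4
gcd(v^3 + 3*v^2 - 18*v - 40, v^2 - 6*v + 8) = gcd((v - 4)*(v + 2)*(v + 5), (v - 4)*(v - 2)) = v - 4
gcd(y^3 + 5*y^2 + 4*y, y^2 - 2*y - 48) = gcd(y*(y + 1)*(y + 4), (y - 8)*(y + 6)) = 1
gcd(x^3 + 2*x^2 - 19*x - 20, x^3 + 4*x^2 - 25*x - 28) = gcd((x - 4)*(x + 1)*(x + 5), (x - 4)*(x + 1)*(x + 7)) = x^2 - 3*x - 4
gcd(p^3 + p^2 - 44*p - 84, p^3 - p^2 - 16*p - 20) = p + 2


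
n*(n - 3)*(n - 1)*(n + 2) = n^4 - 2*n^3 - 5*n^2 + 6*n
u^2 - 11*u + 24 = (u - 8)*(u - 3)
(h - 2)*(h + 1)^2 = h^3 - 3*h - 2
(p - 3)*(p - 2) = p^2 - 5*p + 6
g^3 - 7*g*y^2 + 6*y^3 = (g - 2*y)*(g - y)*(g + 3*y)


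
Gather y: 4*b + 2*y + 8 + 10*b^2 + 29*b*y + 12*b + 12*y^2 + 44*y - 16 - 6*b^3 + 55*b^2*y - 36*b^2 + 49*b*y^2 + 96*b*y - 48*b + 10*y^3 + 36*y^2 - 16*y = -6*b^3 - 26*b^2 - 32*b + 10*y^3 + y^2*(49*b + 48) + y*(55*b^2 + 125*b + 30) - 8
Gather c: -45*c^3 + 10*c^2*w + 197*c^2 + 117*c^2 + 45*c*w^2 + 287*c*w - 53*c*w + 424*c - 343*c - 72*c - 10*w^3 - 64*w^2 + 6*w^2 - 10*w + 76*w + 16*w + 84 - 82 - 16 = -45*c^3 + c^2*(10*w + 314) + c*(45*w^2 + 234*w + 9) - 10*w^3 - 58*w^2 + 82*w - 14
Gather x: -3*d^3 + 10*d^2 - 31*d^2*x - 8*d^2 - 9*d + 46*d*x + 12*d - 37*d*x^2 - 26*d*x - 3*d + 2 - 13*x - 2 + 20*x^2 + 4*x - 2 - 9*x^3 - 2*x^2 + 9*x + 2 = -3*d^3 + 2*d^2 - 9*x^3 + x^2*(18 - 37*d) + x*(-31*d^2 + 20*d)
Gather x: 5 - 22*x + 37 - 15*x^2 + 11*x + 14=-15*x^2 - 11*x + 56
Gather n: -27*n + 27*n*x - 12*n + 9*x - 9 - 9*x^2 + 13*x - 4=n*(27*x - 39) - 9*x^2 + 22*x - 13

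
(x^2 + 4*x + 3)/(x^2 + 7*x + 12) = (x + 1)/(x + 4)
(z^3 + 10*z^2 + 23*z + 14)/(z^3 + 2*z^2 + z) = (z^2 + 9*z + 14)/(z*(z + 1))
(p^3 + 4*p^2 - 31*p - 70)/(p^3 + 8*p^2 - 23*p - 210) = (p + 2)/(p + 6)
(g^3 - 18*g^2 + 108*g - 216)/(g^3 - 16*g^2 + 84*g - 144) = (g - 6)/(g - 4)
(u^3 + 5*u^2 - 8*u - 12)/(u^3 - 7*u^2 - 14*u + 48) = (u^2 + 7*u + 6)/(u^2 - 5*u - 24)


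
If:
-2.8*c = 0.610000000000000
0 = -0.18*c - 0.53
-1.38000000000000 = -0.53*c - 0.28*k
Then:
No Solution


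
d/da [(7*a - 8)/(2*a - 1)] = 9/(2*a - 1)^2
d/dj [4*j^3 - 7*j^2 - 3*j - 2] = 12*j^2 - 14*j - 3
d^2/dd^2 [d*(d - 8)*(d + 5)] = 6*d - 6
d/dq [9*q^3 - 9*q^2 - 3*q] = 27*q^2 - 18*q - 3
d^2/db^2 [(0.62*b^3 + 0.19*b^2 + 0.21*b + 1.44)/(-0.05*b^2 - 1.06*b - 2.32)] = (-1.73472347597681e-18*b^5 - 1.230334*b^3 - 9.037584*b^2 - 20.334288*b - 3.914336)/(0.000125*b^6 + 0.00795*b^5 + 0.18594*b^4 + 1.928776*b^3 + 8.627616*b^2 + 17.116032*b + 12.487168)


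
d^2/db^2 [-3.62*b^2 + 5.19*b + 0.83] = -7.24000000000000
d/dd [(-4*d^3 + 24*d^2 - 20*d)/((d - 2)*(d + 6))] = 4*(-d^4 - 8*d^3 + 65*d^2 - 144*d + 60)/(d^4 + 8*d^3 - 8*d^2 - 96*d + 144)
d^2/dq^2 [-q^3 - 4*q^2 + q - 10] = -6*q - 8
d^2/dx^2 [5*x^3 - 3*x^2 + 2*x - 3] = 30*x - 6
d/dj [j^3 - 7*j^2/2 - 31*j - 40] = 3*j^2 - 7*j - 31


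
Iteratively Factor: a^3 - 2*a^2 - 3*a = (a)*(a^2 - 2*a - 3) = a*(a + 1)*(a - 3)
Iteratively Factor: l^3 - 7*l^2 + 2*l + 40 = (l + 2)*(l^2 - 9*l + 20) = (l - 4)*(l + 2)*(l - 5)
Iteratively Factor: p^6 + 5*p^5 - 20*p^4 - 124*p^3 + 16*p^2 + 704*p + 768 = (p + 4)*(p^5 + p^4 - 24*p^3 - 28*p^2 + 128*p + 192) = (p + 2)*(p + 4)*(p^4 - p^3 - 22*p^2 + 16*p + 96) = (p - 4)*(p + 2)*(p + 4)*(p^3 + 3*p^2 - 10*p - 24) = (p - 4)*(p + 2)*(p + 4)^2*(p^2 - p - 6) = (p - 4)*(p - 3)*(p + 2)*(p + 4)^2*(p + 2)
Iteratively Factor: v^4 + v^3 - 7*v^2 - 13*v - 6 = (v + 1)*(v^3 - 7*v - 6) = (v + 1)^2*(v^2 - v - 6) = (v + 1)^2*(v + 2)*(v - 3)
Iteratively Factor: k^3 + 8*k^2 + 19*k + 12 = (k + 3)*(k^2 + 5*k + 4) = (k + 3)*(k + 4)*(k + 1)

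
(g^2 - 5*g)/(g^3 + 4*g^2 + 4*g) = (g - 5)/(g^2 + 4*g + 4)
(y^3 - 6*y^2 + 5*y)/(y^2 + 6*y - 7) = y*(y - 5)/(y + 7)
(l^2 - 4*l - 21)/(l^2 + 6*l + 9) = (l - 7)/(l + 3)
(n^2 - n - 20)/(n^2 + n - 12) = (n - 5)/(n - 3)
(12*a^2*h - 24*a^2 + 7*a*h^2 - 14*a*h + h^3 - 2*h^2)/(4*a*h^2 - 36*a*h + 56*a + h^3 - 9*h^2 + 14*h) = (3*a + h)/(h - 7)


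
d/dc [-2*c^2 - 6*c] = -4*c - 6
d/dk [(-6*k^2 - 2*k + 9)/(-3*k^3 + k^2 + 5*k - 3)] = (-18*k^4 - 12*k^3 + 53*k^2 + 18*k - 39)/(9*k^6 - 6*k^5 - 29*k^4 + 28*k^3 + 19*k^2 - 30*k + 9)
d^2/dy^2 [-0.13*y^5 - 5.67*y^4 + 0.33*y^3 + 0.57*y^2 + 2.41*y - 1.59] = -2.6*y^3 - 68.04*y^2 + 1.98*y + 1.14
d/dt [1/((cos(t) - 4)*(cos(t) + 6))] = 2*(cos(t) + 1)*sin(t)/((cos(t) - 4)^2*(cos(t) + 6)^2)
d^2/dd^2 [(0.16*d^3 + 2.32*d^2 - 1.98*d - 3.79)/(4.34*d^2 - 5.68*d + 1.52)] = (7.105427357601e-15*d^5 + 5.6843418860808e-14*d^4 + 48.005584*d^3 - 528.437256*d^2 + 641.156256*d - 218.014048)/(81.746504*d^6 - 320.958624*d^5 + 505.946784*d^4 - 408.069376*d^3 + 177.197952*d^2 - 39.369216*d + 3.511808)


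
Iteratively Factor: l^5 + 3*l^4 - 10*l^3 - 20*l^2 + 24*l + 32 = (l - 2)*(l^4 + 5*l^3 - 20*l - 16) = (l - 2)*(l + 4)*(l^3 + l^2 - 4*l - 4) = (l - 2)*(l + 2)*(l + 4)*(l^2 - l - 2) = (l - 2)*(l + 1)*(l + 2)*(l + 4)*(l - 2)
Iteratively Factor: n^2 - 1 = (n + 1)*(n - 1)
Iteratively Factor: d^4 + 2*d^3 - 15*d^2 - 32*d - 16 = (d + 4)*(d^3 - 2*d^2 - 7*d - 4) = (d + 1)*(d + 4)*(d^2 - 3*d - 4) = (d - 4)*(d + 1)*(d + 4)*(d + 1)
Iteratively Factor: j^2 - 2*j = (j)*(j - 2)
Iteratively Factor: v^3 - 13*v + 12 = (v + 4)*(v^2 - 4*v + 3) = (v - 3)*(v + 4)*(v - 1)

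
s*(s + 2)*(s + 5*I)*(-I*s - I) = -I*s^4 + 5*s^3 - 3*I*s^3 + 15*s^2 - 2*I*s^2 + 10*s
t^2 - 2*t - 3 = (t - 3)*(t + 1)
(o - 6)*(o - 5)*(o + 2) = o^3 - 9*o^2 + 8*o + 60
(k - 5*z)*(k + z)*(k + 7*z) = k^3 + 3*k^2*z - 33*k*z^2 - 35*z^3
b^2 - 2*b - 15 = (b - 5)*(b + 3)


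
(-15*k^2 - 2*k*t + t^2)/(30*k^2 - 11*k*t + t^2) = (3*k + t)/(-6*k + t)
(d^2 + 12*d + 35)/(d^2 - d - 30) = (d + 7)/(d - 6)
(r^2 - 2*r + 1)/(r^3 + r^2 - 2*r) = (r - 1)/(r*(r + 2))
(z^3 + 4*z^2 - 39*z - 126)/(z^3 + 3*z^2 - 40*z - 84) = (z + 3)/(z + 2)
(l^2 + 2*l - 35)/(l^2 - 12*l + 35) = (l + 7)/(l - 7)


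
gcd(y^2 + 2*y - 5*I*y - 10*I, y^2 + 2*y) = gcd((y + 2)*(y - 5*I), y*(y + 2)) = y + 2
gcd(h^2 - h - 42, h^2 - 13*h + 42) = h - 7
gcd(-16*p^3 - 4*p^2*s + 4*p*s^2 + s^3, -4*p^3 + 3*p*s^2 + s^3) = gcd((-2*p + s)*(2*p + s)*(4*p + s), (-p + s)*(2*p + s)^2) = 2*p + s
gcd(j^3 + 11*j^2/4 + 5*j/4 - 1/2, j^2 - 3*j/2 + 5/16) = j - 1/4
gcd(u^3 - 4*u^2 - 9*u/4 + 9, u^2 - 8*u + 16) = u - 4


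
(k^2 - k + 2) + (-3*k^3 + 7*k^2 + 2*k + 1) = -3*k^3 + 8*k^2 + k + 3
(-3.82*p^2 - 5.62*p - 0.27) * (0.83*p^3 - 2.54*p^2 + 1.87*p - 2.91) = -3.1706*p^5 + 5.0382*p^4 + 6.9073*p^3 + 1.2926*p^2 + 15.8493*p + 0.7857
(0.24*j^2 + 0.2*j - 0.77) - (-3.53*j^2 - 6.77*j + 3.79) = 3.77*j^2 + 6.97*j - 4.56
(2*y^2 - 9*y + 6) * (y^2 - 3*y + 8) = 2*y^4 - 15*y^3 + 49*y^2 - 90*y + 48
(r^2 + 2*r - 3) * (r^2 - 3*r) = r^4 - r^3 - 9*r^2 + 9*r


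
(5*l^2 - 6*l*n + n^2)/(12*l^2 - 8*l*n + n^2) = (5*l^2 - 6*l*n + n^2)/(12*l^2 - 8*l*n + n^2)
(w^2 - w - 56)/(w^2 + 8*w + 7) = (w - 8)/(w + 1)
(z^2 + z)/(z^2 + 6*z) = (z + 1)/(z + 6)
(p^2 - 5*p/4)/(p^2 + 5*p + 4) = p*(4*p - 5)/(4*(p^2 + 5*p + 4))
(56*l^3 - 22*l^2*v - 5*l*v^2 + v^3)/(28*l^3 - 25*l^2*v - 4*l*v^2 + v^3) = (-2*l + v)/(-l + v)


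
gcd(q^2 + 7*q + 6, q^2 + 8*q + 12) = q + 6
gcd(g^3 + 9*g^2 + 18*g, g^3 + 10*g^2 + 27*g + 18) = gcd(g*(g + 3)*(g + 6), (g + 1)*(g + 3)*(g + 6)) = g^2 + 9*g + 18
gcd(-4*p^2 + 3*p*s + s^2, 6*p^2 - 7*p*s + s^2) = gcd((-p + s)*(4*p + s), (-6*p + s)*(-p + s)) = p - s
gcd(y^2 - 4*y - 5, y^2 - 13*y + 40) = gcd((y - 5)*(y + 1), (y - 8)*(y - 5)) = y - 5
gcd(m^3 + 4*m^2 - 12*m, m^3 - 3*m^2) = m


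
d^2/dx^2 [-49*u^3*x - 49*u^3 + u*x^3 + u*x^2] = 2*u*(3*x + 1)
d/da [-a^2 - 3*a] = -2*a - 3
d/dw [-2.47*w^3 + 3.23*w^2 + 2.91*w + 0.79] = -7.41*w^2 + 6.46*w + 2.91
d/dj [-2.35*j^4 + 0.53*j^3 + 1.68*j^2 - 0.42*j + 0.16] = -9.4*j^3 + 1.59*j^2 + 3.36*j - 0.42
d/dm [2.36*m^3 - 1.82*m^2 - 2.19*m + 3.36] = 7.08*m^2 - 3.64*m - 2.19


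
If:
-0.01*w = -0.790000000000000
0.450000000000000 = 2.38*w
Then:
No Solution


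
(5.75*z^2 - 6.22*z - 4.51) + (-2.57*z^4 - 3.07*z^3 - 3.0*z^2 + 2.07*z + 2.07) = -2.57*z^4 - 3.07*z^3 + 2.75*z^2 - 4.15*z - 2.44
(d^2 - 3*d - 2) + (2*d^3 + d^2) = 2*d^3 + 2*d^2 - 3*d - 2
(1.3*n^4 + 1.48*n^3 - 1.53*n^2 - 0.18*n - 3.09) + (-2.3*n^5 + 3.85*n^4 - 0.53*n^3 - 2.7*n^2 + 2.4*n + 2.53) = -2.3*n^5 + 5.15*n^4 + 0.95*n^3 - 4.23*n^2 + 2.22*n - 0.56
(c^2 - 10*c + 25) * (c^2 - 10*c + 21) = c^4 - 20*c^3 + 146*c^2 - 460*c + 525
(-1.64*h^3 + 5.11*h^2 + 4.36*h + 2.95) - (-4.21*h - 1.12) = -1.64*h^3 + 5.11*h^2 + 8.57*h + 4.07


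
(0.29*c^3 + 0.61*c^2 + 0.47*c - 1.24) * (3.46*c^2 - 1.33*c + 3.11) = 1.0034*c^5 + 1.7249*c^4 + 1.7168*c^3 - 3.0184*c^2 + 3.1109*c - 3.8564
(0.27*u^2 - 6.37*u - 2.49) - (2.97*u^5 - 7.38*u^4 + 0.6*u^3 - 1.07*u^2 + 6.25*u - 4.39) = -2.97*u^5 + 7.38*u^4 - 0.6*u^3 + 1.34*u^2 - 12.62*u + 1.9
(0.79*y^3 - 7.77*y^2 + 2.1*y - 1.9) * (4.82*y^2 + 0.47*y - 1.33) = 3.8078*y^5 - 37.0801*y^4 + 5.4194*y^3 + 2.1631*y^2 - 3.686*y + 2.527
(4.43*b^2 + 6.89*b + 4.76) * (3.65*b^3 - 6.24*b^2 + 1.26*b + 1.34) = 16.1695*b^5 - 2.4947*b^4 - 20.0378*b^3 - 15.0848*b^2 + 15.2302*b + 6.3784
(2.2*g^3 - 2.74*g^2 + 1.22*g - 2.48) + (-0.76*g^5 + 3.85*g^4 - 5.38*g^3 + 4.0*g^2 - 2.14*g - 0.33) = -0.76*g^5 + 3.85*g^4 - 3.18*g^3 + 1.26*g^2 - 0.92*g - 2.81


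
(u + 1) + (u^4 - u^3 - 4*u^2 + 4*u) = u^4 - u^3 - 4*u^2 + 5*u + 1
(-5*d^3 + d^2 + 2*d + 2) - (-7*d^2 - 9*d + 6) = -5*d^3 + 8*d^2 + 11*d - 4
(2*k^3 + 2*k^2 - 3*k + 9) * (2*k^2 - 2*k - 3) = 4*k^5 - 16*k^3 + 18*k^2 - 9*k - 27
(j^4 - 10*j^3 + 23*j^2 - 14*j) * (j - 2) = j^5 - 12*j^4 + 43*j^3 - 60*j^2 + 28*j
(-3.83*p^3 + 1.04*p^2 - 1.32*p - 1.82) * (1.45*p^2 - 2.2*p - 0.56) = -5.5535*p^5 + 9.934*p^4 - 2.0572*p^3 - 0.3174*p^2 + 4.7432*p + 1.0192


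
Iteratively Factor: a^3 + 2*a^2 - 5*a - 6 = (a + 3)*(a^2 - a - 2) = (a + 1)*(a + 3)*(a - 2)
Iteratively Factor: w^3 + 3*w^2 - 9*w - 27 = (w + 3)*(w^2 - 9) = (w + 3)^2*(w - 3)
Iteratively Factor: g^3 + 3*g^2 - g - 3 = (g + 3)*(g^2 - 1) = (g - 1)*(g + 3)*(g + 1)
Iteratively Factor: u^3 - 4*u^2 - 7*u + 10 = (u - 1)*(u^2 - 3*u - 10) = (u - 5)*(u - 1)*(u + 2)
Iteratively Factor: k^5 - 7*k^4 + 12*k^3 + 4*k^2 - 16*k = (k - 2)*(k^4 - 5*k^3 + 2*k^2 + 8*k) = (k - 2)*(k + 1)*(k^3 - 6*k^2 + 8*k) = k*(k - 2)*(k + 1)*(k^2 - 6*k + 8) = k*(k - 2)^2*(k + 1)*(k - 4)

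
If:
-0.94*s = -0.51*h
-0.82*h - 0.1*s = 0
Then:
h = 0.00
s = 0.00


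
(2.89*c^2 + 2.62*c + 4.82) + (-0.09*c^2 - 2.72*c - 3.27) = 2.8*c^2 - 0.1*c + 1.55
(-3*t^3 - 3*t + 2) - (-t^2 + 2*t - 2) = -3*t^3 + t^2 - 5*t + 4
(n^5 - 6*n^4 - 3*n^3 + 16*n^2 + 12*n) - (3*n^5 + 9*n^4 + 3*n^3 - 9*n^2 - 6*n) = -2*n^5 - 15*n^4 - 6*n^3 + 25*n^2 + 18*n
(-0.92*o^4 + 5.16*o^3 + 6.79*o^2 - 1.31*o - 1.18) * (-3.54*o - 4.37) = 3.2568*o^5 - 14.246*o^4 - 46.5858*o^3 - 25.0349*o^2 + 9.9019*o + 5.1566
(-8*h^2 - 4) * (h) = -8*h^3 - 4*h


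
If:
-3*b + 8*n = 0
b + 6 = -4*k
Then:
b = 8*n/3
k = -2*n/3 - 3/2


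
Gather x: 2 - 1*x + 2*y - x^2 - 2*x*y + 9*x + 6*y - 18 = -x^2 + x*(8 - 2*y) + 8*y - 16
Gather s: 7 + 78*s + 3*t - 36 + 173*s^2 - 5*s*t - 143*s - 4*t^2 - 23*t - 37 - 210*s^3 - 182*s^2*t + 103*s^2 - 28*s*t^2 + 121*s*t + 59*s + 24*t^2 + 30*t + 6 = -210*s^3 + s^2*(276 - 182*t) + s*(-28*t^2 + 116*t - 6) + 20*t^2 + 10*t - 60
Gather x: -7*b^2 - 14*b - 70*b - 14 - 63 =-7*b^2 - 84*b - 77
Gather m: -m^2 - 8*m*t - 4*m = -m^2 + m*(-8*t - 4)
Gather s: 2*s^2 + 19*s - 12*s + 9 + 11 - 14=2*s^2 + 7*s + 6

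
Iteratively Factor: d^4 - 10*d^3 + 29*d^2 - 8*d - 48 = (d + 1)*(d^3 - 11*d^2 + 40*d - 48) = (d - 4)*(d + 1)*(d^2 - 7*d + 12) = (d - 4)*(d - 3)*(d + 1)*(d - 4)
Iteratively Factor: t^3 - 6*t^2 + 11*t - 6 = (t - 3)*(t^2 - 3*t + 2) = (t - 3)*(t - 2)*(t - 1)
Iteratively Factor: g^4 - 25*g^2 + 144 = (g - 3)*(g^3 + 3*g^2 - 16*g - 48) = (g - 3)*(g + 4)*(g^2 - g - 12) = (g - 3)*(g + 3)*(g + 4)*(g - 4)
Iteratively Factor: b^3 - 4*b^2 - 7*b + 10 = (b + 2)*(b^2 - 6*b + 5) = (b - 1)*(b + 2)*(b - 5)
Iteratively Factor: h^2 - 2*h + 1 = (h - 1)*(h - 1)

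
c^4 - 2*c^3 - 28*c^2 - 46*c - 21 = (c - 7)*(c + 1)^2*(c + 3)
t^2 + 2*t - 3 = (t - 1)*(t + 3)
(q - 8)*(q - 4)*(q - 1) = q^3 - 13*q^2 + 44*q - 32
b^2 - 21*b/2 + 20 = (b - 8)*(b - 5/2)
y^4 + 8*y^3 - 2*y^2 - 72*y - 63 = (y - 3)*(y + 1)*(y + 3)*(y + 7)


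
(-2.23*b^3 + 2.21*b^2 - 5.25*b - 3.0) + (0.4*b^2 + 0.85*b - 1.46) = -2.23*b^3 + 2.61*b^2 - 4.4*b - 4.46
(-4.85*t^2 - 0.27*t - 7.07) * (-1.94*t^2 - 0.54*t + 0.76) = 9.409*t^4 + 3.1428*t^3 + 10.1756*t^2 + 3.6126*t - 5.3732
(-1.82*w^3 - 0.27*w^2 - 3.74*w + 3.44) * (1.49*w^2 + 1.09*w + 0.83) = -2.7118*w^5 - 2.3861*w^4 - 7.3775*w^3 + 0.824899999999999*w^2 + 0.6454*w + 2.8552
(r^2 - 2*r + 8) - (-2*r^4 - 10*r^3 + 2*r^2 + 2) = 2*r^4 + 10*r^3 - r^2 - 2*r + 6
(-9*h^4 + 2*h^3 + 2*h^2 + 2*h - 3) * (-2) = 18*h^4 - 4*h^3 - 4*h^2 - 4*h + 6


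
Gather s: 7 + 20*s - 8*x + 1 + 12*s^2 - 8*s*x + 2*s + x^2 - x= 12*s^2 + s*(22 - 8*x) + x^2 - 9*x + 8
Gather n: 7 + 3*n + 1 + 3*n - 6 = 6*n + 2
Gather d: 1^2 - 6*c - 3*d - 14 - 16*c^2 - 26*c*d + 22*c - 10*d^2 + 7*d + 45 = -16*c^2 + 16*c - 10*d^2 + d*(4 - 26*c) + 32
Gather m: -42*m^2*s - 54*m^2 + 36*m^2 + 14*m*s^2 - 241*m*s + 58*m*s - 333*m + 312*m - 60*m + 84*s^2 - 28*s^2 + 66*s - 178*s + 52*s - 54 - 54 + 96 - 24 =m^2*(-42*s - 18) + m*(14*s^2 - 183*s - 81) + 56*s^2 - 60*s - 36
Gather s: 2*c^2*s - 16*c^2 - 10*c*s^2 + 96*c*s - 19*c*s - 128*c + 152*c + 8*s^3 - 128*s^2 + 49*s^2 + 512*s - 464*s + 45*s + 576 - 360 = -16*c^2 + 24*c + 8*s^3 + s^2*(-10*c - 79) + s*(2*c^2 + 77*c + 93) + 216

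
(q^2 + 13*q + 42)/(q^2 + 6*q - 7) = (q + 6)/(q - 1)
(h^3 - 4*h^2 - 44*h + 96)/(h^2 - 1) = (h^3 - 4*h^2 - 44*h + 96)/(h^2 - 1)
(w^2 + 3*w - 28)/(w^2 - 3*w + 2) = (w^2 + 3*w - 28)/(w^2 - 3*w + 2)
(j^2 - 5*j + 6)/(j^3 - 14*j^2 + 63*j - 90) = (j - 2)/(j^2 - 11*j + 30)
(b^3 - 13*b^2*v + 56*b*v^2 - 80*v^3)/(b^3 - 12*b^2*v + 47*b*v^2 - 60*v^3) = (-b + 4*v)/(-b + 3*v)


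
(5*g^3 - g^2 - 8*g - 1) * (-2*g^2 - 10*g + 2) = -10*g^5 - 48*g^4 + 36*g^3 + 80*g^2 - 6*g - 2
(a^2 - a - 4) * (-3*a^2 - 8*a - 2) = -3*a^4 - 5*a^3 + 18*a^2 + 34*a + 8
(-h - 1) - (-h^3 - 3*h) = h^3 + 2*h - 1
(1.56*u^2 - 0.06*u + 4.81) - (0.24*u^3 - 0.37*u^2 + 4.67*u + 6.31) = -0.24*u^3 + 1.93*u^2 - 4.73*u - 1.5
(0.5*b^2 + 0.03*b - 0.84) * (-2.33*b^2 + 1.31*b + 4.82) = -1.165*b^4 + 0.5851*b^3 + 4.4065*b^2 - 0.9558*b - 4.0488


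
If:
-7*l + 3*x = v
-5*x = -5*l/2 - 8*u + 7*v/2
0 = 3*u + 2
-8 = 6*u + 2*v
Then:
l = 6/11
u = -2/3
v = -2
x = 20/33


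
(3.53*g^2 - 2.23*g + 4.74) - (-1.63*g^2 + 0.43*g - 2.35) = 5.16*g^2 - 2.66*g + 7.09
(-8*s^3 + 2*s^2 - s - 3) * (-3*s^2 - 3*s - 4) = 24*s^5 + 18*s^4 + 29*s^3 + 4*s^2 + 13*s + 12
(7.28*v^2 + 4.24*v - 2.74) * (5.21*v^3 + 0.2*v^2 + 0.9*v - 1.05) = 37.9288*v^5 + 23.5464*v^4 - 6.8754*v^3 - 4.376*v^2 - 6.918*v + 2.877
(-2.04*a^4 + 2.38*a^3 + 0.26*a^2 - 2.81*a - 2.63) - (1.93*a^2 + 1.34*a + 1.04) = -2.04*a^4 + 2.38*a^3 - 1.67*a^2 - 4.15*a - 3.67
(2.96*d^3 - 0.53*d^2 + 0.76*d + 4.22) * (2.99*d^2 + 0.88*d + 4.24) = 8.8504*d^5 + 1.0201*d^4 + 14.3564*d^3 + 11.0394*d^2 + 6.936*d + 17.8928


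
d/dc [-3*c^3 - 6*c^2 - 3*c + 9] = -9*c^2 - 12*c - 3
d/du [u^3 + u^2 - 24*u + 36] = 3*u^2 + 2*u - 24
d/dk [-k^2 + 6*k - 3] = 6 - 2*k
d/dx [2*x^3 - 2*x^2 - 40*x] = 6*x^2 - 4*x - 40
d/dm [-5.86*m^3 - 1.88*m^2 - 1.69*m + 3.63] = -17.58*m^2 - 3.76*m - 1.69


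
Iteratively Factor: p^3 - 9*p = (p)*(p^2 - 9) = p*(p - 3)*(p + 3)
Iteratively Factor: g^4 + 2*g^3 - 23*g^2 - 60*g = (g + 4)*(g^3 - 2*g^2 - 15*g) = (g + 3)*(g + 4)*(g^2 - 5*g) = (g - 5)*(g + 3)*(g + 4)*(g)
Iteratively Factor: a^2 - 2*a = (a)*(a - 2)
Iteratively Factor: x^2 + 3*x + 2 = (x + 1)*(x + 2)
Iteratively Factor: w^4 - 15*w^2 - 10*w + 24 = (w + 3)*(w^3 - 3*w^2 - 6*w + 8) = (w - 1)*(w + 3)*(w^2 - 2*w - 8) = (w - 4)*(w - 1)*(w + 3)*(w + 2)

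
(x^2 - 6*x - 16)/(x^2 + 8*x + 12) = (x - 8)/(x + 6)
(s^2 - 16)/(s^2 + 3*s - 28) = (s + 4)/(s + 7)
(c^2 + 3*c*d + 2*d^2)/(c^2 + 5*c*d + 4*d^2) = (c + 2*d)/(c + 4*d)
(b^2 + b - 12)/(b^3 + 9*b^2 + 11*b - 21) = (b^2 + b - 12)/(b^3 + 9*b^2 + 11*b - 21)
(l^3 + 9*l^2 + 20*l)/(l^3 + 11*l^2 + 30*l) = (l + 4)/(l + 6)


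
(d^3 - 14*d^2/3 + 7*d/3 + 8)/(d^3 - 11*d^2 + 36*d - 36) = (3*d^2 - 5*d - 8)/(3*(d^2 - 8*d + 12))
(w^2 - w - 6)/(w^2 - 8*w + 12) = (w^2 - w - 6)/(w^2 - 8*w + 12)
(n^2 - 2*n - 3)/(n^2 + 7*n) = (n^2 - 2*n - 3)/(n*(n + 7))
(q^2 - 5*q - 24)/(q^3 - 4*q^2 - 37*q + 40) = (q + 3)/(q^2 + 4*q - 5)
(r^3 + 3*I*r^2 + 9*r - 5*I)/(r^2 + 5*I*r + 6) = (r^2 + 4*I*r + 5)/(r + 6*I)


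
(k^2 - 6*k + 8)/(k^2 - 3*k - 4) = (k - 2)/(k + 1)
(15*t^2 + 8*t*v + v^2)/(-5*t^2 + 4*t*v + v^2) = (-3*t - v)/(t - v)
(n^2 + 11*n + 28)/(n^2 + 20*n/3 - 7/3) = 3*(n + 4)/(3*n - 1)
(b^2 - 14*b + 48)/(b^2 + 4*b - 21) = (b^2 - 14*b + 48)/(b^2 + 4*b - 21)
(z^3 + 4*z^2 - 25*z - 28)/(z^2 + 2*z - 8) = (z^3 + 4*z^2 - 25*z - 28)/(z^2 + 2*z - 8)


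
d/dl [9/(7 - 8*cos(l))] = -72*sin(l)/(8*cos(l) - 7)^2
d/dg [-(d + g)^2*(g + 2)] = (d + g)*(-d - 3*g - 4)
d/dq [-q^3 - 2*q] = -3*q^2 - 2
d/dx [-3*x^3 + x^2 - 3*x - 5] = -9*x^2 + 2*x - 3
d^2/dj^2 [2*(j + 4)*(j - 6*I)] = 4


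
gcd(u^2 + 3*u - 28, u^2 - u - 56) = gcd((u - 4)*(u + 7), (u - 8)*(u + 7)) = u + 7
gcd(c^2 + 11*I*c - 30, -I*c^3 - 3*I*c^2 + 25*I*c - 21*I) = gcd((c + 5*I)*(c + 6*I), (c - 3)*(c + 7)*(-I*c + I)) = 1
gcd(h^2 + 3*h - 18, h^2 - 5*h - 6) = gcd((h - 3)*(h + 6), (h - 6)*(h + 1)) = 1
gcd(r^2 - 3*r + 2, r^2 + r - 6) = r - 2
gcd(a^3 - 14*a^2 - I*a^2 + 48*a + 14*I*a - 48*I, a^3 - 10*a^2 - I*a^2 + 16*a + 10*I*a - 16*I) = a^2 + a*(-8 - I) + 8*I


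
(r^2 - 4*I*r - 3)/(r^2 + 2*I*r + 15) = (r - I)/(r + 5*I)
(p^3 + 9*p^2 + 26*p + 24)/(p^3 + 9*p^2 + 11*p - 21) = (p^2 + 6*p + 8)/(p^2 + 6*p - 7)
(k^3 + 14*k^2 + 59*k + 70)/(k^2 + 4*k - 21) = (k^2 + 7*k + 10)/(k - 3)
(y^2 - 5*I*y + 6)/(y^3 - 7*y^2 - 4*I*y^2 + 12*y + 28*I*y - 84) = (y + I)/(y^2 + y*(-7 + 2*I) - 14*I)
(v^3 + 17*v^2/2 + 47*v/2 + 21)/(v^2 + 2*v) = v + 13/2 + 21/(2*v)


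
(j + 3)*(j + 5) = j^2 + 8*j + 15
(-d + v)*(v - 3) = -d*v + 3*d + v^2 - 3*v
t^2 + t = t*(t + 1)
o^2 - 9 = (o - 3)*(o + 3)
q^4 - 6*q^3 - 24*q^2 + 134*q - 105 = (q - 7)*(q - 3)*(q - 1)*(q + 5)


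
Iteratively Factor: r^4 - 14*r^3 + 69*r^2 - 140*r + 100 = (r - 2)*(r^3 - 12*r^2 + 45*r - 50) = (r - 5)*(r - 2)*(r^2 - 7*r + 10) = (r - 5)^2*(r - 2)*(r - 2)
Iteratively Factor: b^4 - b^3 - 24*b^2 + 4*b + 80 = (b - 2)*(b^3 + b^2 - 22*b - 40) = (b - 2)*(b + 4)*(b^2 - 3*b - 10) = (b - 5)*(b - 2)*(b + 4)*(b + 2)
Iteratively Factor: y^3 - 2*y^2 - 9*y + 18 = (y - 2)*(y^2 - 9) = (y - 2)*(y + 3)*(y - 3)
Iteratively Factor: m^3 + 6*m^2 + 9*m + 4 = (m + 1)*(m^2 + 5*m + 4) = (m + 1)*(m + 4)*(m + 1)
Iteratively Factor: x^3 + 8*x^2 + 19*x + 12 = (x + 4)*(x^2 + 4*x + 3) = (x + 1)*(x + 4)*(x + 3)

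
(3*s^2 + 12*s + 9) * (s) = 3*s^3 + 12*s^2 + 9*s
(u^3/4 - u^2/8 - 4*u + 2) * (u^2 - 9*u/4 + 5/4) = u^5/4 - 11*u^4/16 - 109*u^3/32 + 347*u^2/32 - 19*u/2 + 5/2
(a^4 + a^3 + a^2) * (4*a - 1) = 4*a^5 + 3*a^4 + 3*a^3 - a^2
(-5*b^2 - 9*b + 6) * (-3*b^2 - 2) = 15*b^4 + 27*b^3 - 8*b^2 + 18*b - 12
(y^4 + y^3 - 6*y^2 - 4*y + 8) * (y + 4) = y^5 + 5*y^4 - 2*y^3 - 28*y^2 - 8*y + 32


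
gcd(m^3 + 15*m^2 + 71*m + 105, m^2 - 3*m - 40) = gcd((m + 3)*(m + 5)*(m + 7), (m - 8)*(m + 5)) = m + 5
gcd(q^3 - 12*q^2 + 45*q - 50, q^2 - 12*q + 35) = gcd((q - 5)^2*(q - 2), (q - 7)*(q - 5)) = q - 5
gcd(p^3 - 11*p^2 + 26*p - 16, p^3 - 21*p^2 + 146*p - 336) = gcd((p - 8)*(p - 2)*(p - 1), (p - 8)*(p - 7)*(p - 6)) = p - 8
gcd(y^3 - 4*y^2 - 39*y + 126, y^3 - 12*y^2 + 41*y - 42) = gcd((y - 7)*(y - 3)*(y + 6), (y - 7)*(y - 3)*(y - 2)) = y^2 - 10*y + 21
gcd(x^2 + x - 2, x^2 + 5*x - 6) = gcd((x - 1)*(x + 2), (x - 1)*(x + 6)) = x - 1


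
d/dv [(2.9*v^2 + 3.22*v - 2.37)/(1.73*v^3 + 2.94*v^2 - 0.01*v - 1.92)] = (-5.017*v^4 - 11.1412*v^3 + 2.8045*v^2 + 2.7996*v - 6.2061)/(2.9929*v^6 + 10.1724*v^5 + 8.609*v^4 - 6.702*v^3 - 11.2895*v^2 + 0.0384*v + 3.6864)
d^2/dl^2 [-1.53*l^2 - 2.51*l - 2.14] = -3.06000000000000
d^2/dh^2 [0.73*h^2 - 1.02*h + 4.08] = 1.46000000000000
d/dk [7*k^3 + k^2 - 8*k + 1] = 21*k^2 + 2*k - 8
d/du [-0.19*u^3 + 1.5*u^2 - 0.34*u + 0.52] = -0.57*u^2 + 3.0*u - 0.34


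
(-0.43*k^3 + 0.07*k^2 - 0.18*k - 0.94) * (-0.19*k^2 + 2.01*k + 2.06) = 0.0817*k^5 - 0.8776*k^4 - 0.7109*k^3 - 0.039*k^2 - 2.2602*k - 1.9364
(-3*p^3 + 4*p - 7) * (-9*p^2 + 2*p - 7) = 27*p^5 - 6*p^4 - 15*p^3 + 71*p^2 - 42*p + 49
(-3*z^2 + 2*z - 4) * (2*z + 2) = -6*z^3 - 2*z^2 - 4*z - 8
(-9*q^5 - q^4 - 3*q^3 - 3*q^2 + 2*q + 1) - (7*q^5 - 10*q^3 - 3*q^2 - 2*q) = -16*q^5 - q^4 + 7*q^3 + 4*q + 1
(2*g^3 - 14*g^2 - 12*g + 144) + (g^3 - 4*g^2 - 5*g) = 3*g^3 - 18*g^2 - 17*g + 144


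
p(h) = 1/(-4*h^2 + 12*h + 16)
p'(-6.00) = 0.00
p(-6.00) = 0.00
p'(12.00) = 0.00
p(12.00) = 0.00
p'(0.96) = -0.01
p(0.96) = 0.04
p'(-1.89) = -0.06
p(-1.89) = -0.05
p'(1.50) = 0.00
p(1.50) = 0.04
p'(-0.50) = -0.20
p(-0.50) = 0.11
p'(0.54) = -0.02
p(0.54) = 0.05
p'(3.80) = 1.25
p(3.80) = 0.26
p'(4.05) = 20.00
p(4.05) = -0.99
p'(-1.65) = -0.12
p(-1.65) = -0.07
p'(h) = (8*h - 12)/(-4*h^2 + 12*h + 16)^2 = (2*h - 3)/(4*(-h^2 + 3*h + 4)^2)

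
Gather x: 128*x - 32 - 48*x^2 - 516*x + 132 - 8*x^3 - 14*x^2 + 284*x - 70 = -8*x^3 - 62*x^2 - 104*x + 30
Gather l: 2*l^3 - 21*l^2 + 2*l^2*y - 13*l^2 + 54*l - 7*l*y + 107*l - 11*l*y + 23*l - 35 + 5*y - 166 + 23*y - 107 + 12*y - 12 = 2*l^3 + l^2*(2*y - 34) + l*(184 - 18*y) + 40*y - 320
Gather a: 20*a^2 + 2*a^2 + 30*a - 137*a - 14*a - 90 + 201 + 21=22*a^2 - 121*a + 132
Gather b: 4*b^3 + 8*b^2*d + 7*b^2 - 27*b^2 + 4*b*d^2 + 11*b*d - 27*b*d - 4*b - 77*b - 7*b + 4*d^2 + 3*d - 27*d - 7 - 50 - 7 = 4*b^3 + b^2*(8*d - 20) + b*(4*d^2 - 16*d - 88) + 4*d^2 - 24*d - 64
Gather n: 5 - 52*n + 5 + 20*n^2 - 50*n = 20*n^2 - 102*n + 10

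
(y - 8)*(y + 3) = y^2 - 5*y - 24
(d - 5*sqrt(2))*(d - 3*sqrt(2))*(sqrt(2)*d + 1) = sqrt(2)*d^3 - 15*d^2 + 22*sqrt(2)*d + 30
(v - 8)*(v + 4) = v^2 - 4*v - 32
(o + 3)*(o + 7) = o^2 + 10*o + 21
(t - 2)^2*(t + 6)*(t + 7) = t^4 + 9*t^3 - 6*t^2 - 116*t + 168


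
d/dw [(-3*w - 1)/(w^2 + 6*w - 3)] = (3*w^2 + 2*w + 15)/(w^4 + 12*w^3 + 30*w^2 - 36*w + 9)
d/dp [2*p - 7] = 2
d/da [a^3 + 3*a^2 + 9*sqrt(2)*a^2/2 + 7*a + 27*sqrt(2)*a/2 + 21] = 3*a^2 + 6*a + 9*sqrt(2)*a + 7 + 27*sqrt(2)/2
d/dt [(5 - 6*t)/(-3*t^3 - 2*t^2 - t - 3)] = (18*t^3 + 12*t^2 + 6*t - (6*t - 5)*(9*t^2 + 4*t + 1) + 18)/(3*t^3 + 2*t^2 + t + 3)^2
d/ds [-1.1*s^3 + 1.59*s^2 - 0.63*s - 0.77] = -3.3*s^2 + 3.18*s - 0.63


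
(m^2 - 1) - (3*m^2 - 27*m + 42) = -2*m^2 + 27*m - 43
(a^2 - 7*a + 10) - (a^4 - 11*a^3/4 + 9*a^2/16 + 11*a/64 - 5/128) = -a^4 + 11*a^3/4 + 7*a^2/16 - 459*a/64 + 1285/128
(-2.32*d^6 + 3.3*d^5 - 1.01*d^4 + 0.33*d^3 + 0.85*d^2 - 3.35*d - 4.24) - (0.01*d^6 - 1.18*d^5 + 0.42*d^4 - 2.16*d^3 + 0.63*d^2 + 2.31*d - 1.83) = -2.33*d^6 + 4.48*d^5 - 1.43*d^4 + 2.49*d^3 + 0.22*d^2 - 5.66*d - 2.41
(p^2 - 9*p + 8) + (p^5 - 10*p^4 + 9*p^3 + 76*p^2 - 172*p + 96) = p^5 - 10*p^4 + 9*p^3 + 77*p^2 - 181*p + 104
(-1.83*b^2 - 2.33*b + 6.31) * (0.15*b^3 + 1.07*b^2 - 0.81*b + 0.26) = -0.2745*b^5 - 2.3076*b^4 - 0.0643000000000002*b^3 + 8.1632*b^2 - 5.7169*b + 1.6406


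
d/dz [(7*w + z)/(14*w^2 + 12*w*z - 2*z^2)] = (7*w^2 + 6*w*z - z^2 - 2*(3*w - z)*(7*w + z))/(2*(7*w^2 + 6*w*z - z^2)^2)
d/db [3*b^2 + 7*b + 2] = 6*b + 7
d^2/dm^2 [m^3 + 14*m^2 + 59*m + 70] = 6*m + 28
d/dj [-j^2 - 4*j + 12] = -2*j - 4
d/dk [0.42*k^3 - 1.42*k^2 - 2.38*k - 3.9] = 1.26*k^2 - 2.84*k - 2.38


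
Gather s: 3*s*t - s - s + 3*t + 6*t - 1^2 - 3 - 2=s*(3*t - 2) + 9*t - 6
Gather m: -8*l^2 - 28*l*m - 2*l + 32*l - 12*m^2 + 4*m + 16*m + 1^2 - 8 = -8*l^2 + 30*l - 12*m^2 + m*(20 - 28*l) - 7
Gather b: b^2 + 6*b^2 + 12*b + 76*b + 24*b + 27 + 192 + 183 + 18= 7*b^2 + 112*b + 420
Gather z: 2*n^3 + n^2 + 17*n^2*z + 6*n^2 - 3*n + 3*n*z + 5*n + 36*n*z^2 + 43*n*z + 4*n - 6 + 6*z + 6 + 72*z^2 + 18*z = 2*n^3 + 7*n^2 + 6*n + z^2*(36*n + 72) + z*(17*n^2 + 46*n + 24)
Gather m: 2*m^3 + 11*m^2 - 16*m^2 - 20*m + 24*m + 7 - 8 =2*m^3 - 5*m^2 + 4*m - 1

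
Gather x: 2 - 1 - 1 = 0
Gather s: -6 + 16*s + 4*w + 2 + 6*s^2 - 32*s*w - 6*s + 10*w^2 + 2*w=6*s^2 + s*(10 - 32*w) + 10*w^2 + 6*w - 4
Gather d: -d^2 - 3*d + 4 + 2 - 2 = -d^2 - 3*d + 4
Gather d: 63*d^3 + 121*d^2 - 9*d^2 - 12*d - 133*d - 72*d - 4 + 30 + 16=63*d^3 + 112*d^2 - 217*d + 42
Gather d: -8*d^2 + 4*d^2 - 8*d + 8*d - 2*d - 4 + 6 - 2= -4*d^2 - 2*d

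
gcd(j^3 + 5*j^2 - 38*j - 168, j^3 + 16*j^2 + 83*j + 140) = j^2 + 11*j + 28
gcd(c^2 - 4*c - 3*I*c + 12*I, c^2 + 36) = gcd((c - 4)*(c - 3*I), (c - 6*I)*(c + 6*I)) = 1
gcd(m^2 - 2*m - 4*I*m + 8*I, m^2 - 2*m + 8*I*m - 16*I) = m - 2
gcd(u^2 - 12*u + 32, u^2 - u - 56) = u - 8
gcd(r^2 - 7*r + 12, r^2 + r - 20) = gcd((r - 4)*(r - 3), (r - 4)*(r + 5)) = r - 4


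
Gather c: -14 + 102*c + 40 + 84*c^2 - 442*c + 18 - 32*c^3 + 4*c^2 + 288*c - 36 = -32*c^3 + 88*c^2 - 52*c + 8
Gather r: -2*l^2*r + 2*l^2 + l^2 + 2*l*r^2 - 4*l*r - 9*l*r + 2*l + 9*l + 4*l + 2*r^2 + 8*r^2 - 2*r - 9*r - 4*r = 3*l^2 + 15*l + r^2*(2*l + 10) + r*(-2*l^2 - 13*l - 15)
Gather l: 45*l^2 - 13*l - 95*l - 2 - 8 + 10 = 45*l^2 - 108*l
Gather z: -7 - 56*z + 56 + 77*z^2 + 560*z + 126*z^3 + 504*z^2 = 126*z^3 + 581*z^2 + 504*z + 49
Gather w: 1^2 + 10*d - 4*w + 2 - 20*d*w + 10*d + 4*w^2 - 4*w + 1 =20*d + 4*w^2 + w*(-20*d - 8) + 4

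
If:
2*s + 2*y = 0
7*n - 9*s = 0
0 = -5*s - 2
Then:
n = -18/35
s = -2/5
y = 2/5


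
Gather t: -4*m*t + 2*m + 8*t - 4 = 2*m + t*(8 - 4*m) - 4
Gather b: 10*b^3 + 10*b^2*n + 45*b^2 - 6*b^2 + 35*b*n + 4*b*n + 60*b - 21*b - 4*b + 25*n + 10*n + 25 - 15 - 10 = 10*b^3 + b^2*(10*n + 39) + b*(39*n + 35) + 35*n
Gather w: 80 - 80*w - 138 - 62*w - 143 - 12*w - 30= -154*w - 231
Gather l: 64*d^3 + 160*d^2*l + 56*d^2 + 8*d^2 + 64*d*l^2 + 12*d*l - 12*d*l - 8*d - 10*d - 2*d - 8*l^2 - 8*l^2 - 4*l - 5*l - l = 64*d^3 + 64*d^2 - 20*d + l^2*(64*d - 16) + l*(160*d^2 - 10)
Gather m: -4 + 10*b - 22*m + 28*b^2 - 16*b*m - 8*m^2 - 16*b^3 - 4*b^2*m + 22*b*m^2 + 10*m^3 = -16*b^3 + 28*b^2 + 10*b + 10*m^3 + m^2*(22*b - 8) + m*(-4*b^2 - 16*b - 22) - 4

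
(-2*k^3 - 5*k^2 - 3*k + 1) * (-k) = 2*k^4 + 5*k^3 + 3*k^2 - k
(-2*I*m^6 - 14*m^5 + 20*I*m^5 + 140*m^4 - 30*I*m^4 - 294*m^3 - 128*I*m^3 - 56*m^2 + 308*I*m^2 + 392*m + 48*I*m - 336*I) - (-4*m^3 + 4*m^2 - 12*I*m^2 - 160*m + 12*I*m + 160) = -2*I*m^6 - 14*m^5 + 20*I*m^5 + 140*m^4 - 30*I*m^4 - 290*m^3 - 128*I*m^3 - 60*m^2 + 320*I*m^2 + 552*m + 36*I*m - 160 - 336*I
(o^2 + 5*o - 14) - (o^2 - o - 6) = 6*o - 8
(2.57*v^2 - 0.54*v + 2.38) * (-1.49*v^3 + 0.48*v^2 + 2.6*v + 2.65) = -3.8293*v^5 + 2.0382*v^4 + 2.8766*v^3 + 6.5489*v^2 + 4.757*v + 6.307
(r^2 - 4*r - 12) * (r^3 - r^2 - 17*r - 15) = r^5 - 5*r^4 - 25*r^3 + 65*r^2 + 264*r + 180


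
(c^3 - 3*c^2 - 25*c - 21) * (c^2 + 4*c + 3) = c^5 + c^4 - 34*c^3 - 130*c^2 - 159*c - 63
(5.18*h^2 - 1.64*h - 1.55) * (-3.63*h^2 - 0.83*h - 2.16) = -18.8034*h^4 + 1.6538*h^3 - 4.2011*h^2 + 4.8289*h + 3.348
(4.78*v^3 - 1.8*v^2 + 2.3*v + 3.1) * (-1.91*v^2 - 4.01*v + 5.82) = -9.1298*v^5 - 15.7298*v^4 + 30.6446*v^3 - 25.62*v^2 + 0.955*v + 18.042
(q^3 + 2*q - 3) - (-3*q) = q^3 + 5*q - 3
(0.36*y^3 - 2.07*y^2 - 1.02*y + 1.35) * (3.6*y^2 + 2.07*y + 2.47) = 1.296*y^5 - 6.7068*y^4 - 7.0677*y^3 - 2.3643*y^2 + 0.2751*y + 3.3345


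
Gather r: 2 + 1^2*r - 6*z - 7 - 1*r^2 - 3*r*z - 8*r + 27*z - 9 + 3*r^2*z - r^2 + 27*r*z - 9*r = r^2*(3*z - 2) + r*(24*z - 16) + 21*z - 14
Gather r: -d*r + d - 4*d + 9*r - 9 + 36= -3*d + r*(9 - d) + 27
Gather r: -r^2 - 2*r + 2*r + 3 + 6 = 9 - r^2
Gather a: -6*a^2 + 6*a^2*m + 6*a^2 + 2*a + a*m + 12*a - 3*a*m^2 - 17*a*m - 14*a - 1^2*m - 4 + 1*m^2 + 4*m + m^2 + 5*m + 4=6*a^2*m + a*(-3*m^2 - 16*m) + 2*m^2 + 8*m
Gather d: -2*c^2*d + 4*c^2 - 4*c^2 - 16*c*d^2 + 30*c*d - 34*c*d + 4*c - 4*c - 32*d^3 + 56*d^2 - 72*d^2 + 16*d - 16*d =-32*d^3 + d^2*(-16*c - 16) + d*(-2*c^2 - 4*c)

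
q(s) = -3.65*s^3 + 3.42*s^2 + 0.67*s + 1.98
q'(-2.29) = -72.42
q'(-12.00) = -1658.21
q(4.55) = -267.99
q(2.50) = -32.00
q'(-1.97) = -55.30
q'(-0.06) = 0.22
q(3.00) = -63.78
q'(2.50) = -50.67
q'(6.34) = -396.11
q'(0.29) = 1.73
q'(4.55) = -194.90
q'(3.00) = -77.36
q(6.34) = -786.47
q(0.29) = 2.37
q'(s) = -10.95*s^2 + 6.84*s + 0.67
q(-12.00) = 6793.62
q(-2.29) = 62.21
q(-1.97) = 41.84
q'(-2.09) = -61.46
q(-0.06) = 1.95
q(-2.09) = 48.84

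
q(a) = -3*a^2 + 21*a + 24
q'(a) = 21 - 6*a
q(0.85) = 39.68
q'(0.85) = 15.90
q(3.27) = 60.59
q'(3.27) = 1.38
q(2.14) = 55.20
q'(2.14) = 8.16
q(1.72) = 51.24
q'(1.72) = 10.68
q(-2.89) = -61.75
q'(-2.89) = 38.34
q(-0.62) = 9.83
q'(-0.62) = 24.72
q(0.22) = 28.47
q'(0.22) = 19.68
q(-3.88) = -102.64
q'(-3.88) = 44.28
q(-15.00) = -966.00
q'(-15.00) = 111.00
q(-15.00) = -966.00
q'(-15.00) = 111.00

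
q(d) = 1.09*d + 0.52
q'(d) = 1.09000000000000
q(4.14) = 5.03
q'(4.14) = 1.09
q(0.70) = 1.28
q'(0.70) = 1.09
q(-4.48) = -4.36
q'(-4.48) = 1.09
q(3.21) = 4.02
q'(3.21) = 1.09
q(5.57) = 6.59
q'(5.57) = 1.09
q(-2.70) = -2.42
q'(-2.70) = 1.09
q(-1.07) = -0.65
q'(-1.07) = 1.09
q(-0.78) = -0.33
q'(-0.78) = 1.09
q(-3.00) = -2.75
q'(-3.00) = 1.09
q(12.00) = 13.60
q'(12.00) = 1.09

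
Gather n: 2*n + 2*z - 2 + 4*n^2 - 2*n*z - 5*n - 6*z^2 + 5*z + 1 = 4*n^2 + n*(-2*z - 3) - 6*z^2 + 7*z - 1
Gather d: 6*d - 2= 6*d - 2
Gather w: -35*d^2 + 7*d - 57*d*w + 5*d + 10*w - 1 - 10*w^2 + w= -35*d^2 + 12*d - 10*w^2 + w*(11 - 57*d) - 1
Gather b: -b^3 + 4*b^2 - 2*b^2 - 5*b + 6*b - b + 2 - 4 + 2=-b^3 + 2*b^2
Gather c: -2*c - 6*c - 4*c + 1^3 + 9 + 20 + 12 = 42 - 12*c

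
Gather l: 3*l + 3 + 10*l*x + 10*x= l*(10*x + 3) + 10*x + 3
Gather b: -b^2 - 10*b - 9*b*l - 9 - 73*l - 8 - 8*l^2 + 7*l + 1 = -b^2 + b*(-9*l - 10) - 8*l^2 - 66*l - 16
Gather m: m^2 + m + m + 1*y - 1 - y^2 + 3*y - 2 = m^2 + 2*m - y^2 + 4*y - 3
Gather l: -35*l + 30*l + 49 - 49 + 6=6 - 5*l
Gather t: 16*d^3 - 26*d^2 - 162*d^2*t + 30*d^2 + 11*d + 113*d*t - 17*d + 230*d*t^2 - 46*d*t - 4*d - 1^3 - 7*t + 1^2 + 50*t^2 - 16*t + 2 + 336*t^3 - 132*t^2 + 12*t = 16*d^3 + 4*d^2 - 10*d + 336*t^3 + t^2*(230*d - 82) + t*(-162*d^2 + 67*d - 11) + 2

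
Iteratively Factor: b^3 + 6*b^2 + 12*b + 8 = (b + 2)*(b^2 + 4*b + 4) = (b + 2)^2*(b + 2)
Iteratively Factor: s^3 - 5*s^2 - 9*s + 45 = (s + 3)*(s^2 - 8*s + 15) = (s - 3)*(s + 3)*(s - 5)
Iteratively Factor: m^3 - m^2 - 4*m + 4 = (m - 2)*(m^2 + m - 2) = (m - 2)*(m + 2)*(m - 1)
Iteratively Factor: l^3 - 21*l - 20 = (l + 4)*(l^2 - 4*l - 5) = (l - 5)*(l + 4)*(l + 1)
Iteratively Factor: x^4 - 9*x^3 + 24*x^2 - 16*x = (x - 4)*(x^3 - 5*x^2 + 4*x) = (x - 4)*(x - 1)*(x^2 - 4*x) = x*(x - 4)*(x - 1)*(x - 4)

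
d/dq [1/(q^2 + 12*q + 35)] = 2*(-q - 6)/(q^2 + 12*q + 35)^2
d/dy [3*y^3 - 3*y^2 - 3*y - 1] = 9*y^2 - 6*y - 3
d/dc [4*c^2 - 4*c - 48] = 8*c - 4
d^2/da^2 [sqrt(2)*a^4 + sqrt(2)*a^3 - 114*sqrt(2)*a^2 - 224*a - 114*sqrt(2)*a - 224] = 6*sqrt(2)*(2*a^2 + a - 38)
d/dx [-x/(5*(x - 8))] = 8/(5*(x - 8)^2)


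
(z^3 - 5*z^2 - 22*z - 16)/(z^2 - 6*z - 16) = z + 1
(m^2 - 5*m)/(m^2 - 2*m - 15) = m/(m + 3)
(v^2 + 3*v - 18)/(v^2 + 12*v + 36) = (v - 3)/(v + 6)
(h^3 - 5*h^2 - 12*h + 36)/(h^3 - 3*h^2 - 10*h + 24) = (h - 6)/(h - 4)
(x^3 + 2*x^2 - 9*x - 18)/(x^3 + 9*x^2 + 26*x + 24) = (x - 3)/(x + 4)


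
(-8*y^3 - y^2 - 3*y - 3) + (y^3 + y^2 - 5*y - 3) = -7*y^3 - 8*y - 6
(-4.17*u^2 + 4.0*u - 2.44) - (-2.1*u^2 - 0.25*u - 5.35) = -2.07*u^2 + 4.25*u + 2.91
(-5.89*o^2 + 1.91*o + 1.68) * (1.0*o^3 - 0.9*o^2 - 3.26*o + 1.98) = -5.89*o^5 + 7.211*o^4 + 19.1624*o^3 - 19.4008*o^2 - 1.695*o + 3.3264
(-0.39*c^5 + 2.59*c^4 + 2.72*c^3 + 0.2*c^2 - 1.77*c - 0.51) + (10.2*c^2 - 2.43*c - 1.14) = -0.39*c^5 + 2.59*c^4 + 2.72*c^3 + 10.4*c^2 - 4.2*c - 1.65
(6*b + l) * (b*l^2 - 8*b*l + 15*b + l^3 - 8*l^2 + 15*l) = 6*b^2*l^2 - 48*b^2*l + 90*b^2 + 7*b*l^3 - 56*b*l^2 + 105*b*l + l^4 - 8*l^3 + 15*l^2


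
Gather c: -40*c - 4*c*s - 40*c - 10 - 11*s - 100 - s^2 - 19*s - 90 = c*(-4*s - 80) - s^2 - 30*s - 200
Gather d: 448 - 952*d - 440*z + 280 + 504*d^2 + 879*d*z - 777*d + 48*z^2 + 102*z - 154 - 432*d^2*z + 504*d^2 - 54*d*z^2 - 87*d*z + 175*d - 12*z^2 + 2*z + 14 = d^2*(1008 - 432*z) + d*(-54*z^2 + 792*z - 1554) + 36*z^2 - 336*z + 588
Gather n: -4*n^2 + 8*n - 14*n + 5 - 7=-4*n^2 - 6*n - 2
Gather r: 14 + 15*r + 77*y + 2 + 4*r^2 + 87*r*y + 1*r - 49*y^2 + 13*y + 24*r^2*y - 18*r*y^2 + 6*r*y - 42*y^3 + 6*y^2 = r^2*(24*y + 4) + r*(-18*y^2 + 93*y + 16) - 42*y^3 - 43*y^2 + 90*y + 16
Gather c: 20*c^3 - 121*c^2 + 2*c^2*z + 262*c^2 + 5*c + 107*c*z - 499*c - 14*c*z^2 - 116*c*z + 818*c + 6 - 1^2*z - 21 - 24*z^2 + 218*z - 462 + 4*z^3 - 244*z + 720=20*c^3 + c^2*(2*z + 141) + c*(-14*z^2 - 9*z + 324) + 4*z^3 - 24*z^2 - 27*z + 243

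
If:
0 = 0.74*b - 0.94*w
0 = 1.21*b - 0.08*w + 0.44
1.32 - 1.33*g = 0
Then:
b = -0.38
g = 0.99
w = -0.30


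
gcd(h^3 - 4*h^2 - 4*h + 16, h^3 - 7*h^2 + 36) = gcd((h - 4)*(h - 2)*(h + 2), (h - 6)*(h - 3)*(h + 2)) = h + 2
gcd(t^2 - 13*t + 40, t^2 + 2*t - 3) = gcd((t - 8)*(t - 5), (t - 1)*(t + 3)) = 1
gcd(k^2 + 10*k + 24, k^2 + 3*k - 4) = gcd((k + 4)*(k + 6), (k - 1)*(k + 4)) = k + 4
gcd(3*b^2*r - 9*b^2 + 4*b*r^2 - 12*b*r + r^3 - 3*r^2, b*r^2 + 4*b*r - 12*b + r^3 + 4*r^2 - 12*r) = b + r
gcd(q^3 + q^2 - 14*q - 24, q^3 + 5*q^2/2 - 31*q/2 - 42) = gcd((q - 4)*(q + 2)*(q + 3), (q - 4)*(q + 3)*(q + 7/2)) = q^2 - q - 12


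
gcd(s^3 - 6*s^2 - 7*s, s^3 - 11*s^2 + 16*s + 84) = s - 7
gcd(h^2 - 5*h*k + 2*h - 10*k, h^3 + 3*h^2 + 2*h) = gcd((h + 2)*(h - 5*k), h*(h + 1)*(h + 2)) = h + 2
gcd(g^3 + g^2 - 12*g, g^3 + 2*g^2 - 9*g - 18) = g - 3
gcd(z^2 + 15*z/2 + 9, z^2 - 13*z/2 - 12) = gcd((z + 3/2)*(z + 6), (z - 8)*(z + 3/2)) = z + 3/2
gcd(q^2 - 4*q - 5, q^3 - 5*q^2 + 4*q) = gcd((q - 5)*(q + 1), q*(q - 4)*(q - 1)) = 1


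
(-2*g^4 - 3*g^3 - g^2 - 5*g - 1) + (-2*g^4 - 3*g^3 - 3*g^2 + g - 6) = -4*g^4 - 6*g^3 - 4*g^2 - 4*g - 7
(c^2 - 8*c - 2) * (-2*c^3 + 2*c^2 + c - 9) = -2*c^5 + 18*c^4 - 11*c^3 - 21*c^2 + 70*c + 18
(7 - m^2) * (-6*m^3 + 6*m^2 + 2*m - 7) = 6*m^5 - 6*m^4 - 44*m^3 + 49*m^2 + 14*m - 49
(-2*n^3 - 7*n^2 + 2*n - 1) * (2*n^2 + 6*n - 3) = -4*n^5 - 26*n^4 - 32*n^3 + 31*n^2 - 12*n + 3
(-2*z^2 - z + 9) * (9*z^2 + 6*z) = -18*z^4 - 21*z^3 + 75*z^2 + 54*z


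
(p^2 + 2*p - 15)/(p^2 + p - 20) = (p - 3)/(p - 4)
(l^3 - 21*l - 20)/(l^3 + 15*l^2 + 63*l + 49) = (l^2 - l - 20)/(l^2 + 14*l + 49)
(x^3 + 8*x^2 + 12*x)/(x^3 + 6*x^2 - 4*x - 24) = x/(x - 2)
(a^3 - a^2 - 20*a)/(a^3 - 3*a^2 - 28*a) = (a - 5)/(a - 7)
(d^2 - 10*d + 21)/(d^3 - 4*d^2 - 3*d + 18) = (d - 7)/(d^2 - d - 6)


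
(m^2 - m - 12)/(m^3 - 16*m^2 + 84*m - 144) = (m + 3)/(m^2 - 12*m + 36)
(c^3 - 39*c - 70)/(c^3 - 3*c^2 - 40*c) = (c^2 - 5*c - 14)/(c*(c - 8))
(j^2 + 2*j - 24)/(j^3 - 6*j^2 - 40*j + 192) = 1/(j - 8)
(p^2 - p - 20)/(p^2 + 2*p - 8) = (p - 5)/(p - 2)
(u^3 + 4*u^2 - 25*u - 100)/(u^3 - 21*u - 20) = (u + 5)/(u + 1)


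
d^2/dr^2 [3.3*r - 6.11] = 0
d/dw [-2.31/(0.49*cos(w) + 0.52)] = -1.1319*sin(w)/(0.49*cos(w) + 0.52)^2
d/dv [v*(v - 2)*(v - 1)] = 3*v^2 - 6*v + 2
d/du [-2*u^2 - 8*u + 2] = -4*u - 8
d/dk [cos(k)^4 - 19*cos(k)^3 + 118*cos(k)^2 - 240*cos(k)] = (-4*cos(k)^3 + 57*cos(k)^2 - 236*cos(k) + 240)*sin(k)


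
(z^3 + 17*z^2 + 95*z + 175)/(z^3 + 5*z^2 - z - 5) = (z^2 + 12*z + 35)/(z^2 - 1)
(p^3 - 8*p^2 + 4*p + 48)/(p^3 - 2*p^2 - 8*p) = (p - 6)/p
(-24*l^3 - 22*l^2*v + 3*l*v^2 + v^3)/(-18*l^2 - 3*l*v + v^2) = (24*l^3 + 22*l^2*v - 3*l*v^2 - v^3)/(18*l^2 + 3*l*v - v^2)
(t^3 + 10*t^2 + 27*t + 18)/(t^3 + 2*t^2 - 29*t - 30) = (t + 3)/(t - 5)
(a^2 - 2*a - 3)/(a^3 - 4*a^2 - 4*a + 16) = (a^2 - 2*a - 3)/(a^3 - 4*a^2 - 4*a + 16)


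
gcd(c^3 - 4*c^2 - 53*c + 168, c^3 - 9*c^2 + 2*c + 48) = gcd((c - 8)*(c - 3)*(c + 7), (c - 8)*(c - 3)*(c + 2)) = c^2 - 11*c + 24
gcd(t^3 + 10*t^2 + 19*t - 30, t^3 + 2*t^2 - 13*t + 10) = t^2 + 4*t - 5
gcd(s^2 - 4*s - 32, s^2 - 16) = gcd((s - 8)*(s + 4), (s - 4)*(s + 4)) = s + 4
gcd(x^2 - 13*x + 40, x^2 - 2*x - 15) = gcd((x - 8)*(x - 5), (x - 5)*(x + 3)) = x - 5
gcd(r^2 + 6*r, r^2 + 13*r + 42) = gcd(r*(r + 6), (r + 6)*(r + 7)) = r + 6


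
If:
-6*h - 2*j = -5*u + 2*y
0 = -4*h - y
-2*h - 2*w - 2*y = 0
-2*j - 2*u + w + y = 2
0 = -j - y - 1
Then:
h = 4/57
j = -41/57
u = -6/19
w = 4/19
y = -16/57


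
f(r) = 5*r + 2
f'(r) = 5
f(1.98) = 11.90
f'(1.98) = 5.00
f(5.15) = 27.75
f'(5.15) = 5.00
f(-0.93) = -2.65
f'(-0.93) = 5.00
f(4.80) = 26.00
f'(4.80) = 5.00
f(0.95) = 6.75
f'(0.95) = 5.00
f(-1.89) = -7.45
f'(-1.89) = 5.00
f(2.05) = 12.25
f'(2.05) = 5.00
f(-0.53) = -0.65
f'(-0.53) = 5.00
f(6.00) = 32.00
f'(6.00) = 5.00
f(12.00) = 62.00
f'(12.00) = 5.00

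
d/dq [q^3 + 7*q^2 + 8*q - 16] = 3*q^2 + 14*q + 8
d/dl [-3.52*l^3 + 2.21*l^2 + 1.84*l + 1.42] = -10.56*l^2 + 4.42*l + 1.84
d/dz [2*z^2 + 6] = 4*z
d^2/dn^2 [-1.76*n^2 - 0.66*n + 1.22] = -3.52000000000000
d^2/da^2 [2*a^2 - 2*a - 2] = 4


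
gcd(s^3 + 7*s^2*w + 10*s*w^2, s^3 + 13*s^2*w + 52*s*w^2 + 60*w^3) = s^2 + 7*s*w + 10*w^2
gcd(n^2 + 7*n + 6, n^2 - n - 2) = n + 1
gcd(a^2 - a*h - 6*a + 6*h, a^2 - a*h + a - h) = a - h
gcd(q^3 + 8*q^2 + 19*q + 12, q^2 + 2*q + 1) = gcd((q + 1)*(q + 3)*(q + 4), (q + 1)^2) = q + 1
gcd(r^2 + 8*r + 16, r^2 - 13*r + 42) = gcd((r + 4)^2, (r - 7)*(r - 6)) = 1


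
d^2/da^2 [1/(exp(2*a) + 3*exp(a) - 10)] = (2*(2*exp(a) + 3)^2*exp(a) - (4*exp(a) + 3)*(exp(2*a) + 3*exp(a) - 10))*exp(a)/(exp(2*a) + 3*exp(a) - 10)^3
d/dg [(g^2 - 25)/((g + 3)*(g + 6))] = (9*g^2 + 86*g + 225)/(g^4 + 18*g^3 + 117*g^2 + 324*g + 324)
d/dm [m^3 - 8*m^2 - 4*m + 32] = 3*m^2 - 16*m - 4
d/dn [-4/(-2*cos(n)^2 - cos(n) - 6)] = 4*(4*cos(n) + 1)*sin(n)/(cos(n) + cos(2*n) + 7)^2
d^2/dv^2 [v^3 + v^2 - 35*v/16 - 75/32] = 6*v + 2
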